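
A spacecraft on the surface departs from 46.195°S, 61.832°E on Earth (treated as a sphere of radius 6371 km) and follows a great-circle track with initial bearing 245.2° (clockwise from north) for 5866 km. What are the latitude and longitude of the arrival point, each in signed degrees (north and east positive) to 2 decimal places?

Angular distance δ = d/R = 5866/6371 = 0.92073 rad; initial bearing θ = 4.2795 rad.
sin φ₂ = sin φ₁ cos δ + cos φ₁ sin δ cos θ = (-0.7217)(0.6052) + (0.6922)(0.7960)(-0.4195) = -0.6679, so φ₂ = -41.91°.
Δλ = atan2(sin θ sin δ cos φ₁, cos δ − sin φ₁ sin φ₂) = atan2(-0.5002, 0.1232) = -76.165°.
λ₂ = 61.832° − 76.165° = -14.33°.

-41.91°, -14.33°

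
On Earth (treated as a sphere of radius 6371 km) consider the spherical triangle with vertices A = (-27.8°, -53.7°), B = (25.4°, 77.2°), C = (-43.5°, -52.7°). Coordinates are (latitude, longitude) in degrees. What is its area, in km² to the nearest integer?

27714872 km²

Side lengths (central angles): a = 2.3682, b = 0.2744, c = 2.3793 rad; semiperimeter s = 2.5109.
By l'Huilier's theorem, tan(E/4) = √[tan(s/2) tan((s−a)/2) tan((s−b)/2) tan((s−c)/2)], giving spherical excess E = 0.6828 rad.
Area = E·R² = 0.6828 × (6371)² ≈ 27714872 km².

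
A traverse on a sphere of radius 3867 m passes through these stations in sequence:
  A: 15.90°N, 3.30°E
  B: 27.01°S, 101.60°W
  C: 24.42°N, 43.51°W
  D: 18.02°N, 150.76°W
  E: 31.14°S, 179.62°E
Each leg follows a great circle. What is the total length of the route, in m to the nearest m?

22976 m

Leg A→B: central angle 1.9228 rad, distance 7435.3 m.
Leg B→C: central angle 1.3274 rad, distance 5132.9 m.
Leg C→D: central angle 1.7000 rad, distance 6574.0 m.
Leg D→E: central angle 0.9913 rad, distance 3833.4 m.
Total: 7435.3 + 5132.9 + 6574.0 + 3833.4 ≈ 22976 m.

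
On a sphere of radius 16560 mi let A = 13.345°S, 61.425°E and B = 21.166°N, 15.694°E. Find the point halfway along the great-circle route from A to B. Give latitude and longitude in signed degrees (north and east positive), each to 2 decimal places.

Central angle δ = 0.9884 rad. Interpolating on the sphere with fraction f = 0.5:
P = [sin((1−f)δ)·A + sin(fδ)·B] / sin δ = 0.5680·A + 0.5680·B in Cartesian coordinates,
giving P = (0.7742, 0.6286, 0.0740), i.e. latitude 4.24°, longitude 39.07°.

4.24°, 39.07°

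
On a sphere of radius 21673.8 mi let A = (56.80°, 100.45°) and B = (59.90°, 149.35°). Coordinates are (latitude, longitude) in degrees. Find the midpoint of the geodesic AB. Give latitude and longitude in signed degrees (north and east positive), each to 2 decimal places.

60.70°, 123.76°

The central angle between A and B is δ = 0.4407 rad.
With f = 0.5, the slerp weights are sin((1−f)δ)/sin δ = 0.5124 and sin(fδ)/sin δ = 0.5124.
Weighted sum of the unit vectors: (0.5124)·(-0.0993,0.5385,0.8368) + (0.5124)·(-0.4314,0.2557,0.8652) = (-0.2720, 0.4069, 0.8720).
Converting back: φ = atan2(z, √(x²+y²)) = 60.70°, λ = atan2(y, x) = 123.76°.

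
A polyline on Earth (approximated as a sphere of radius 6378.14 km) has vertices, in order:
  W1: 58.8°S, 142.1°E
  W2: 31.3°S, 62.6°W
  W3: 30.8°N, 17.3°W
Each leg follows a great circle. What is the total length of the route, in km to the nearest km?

18155 km

Leg W1→W2: central angle 1.5285 rad, distance 9749.2 km.
Leg W2→W3: central angle 1.3179 rad, distance 8405.6 km.
Total: 9749.2 + 8405.6 ≈ 18155 km.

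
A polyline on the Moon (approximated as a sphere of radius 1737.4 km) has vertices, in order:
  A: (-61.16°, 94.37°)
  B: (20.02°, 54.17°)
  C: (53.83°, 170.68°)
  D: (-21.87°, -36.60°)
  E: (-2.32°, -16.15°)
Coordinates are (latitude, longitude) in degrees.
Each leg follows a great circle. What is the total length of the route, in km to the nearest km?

Leg A→B: central angle 1.5245 rad, distance 2648.7 km.
Leg B→C: central angle 1.5419 rad, distance 2679.0 km.
Leg C→D: central angle 2.4775 rad, distance 4304.5 km.
Leg D→E: central angle 0.4866 rad, distance 845.5 km.
Total: 2648.7 + 2679.0 + 4304.5 + 845.5 ≈ 10478 km.

10478 km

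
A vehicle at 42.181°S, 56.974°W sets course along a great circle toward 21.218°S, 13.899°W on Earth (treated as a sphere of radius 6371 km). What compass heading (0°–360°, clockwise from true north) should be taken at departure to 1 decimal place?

With φ₁ = -0.7362, φ₂ = -0.3703, Δλ = 0.7518 rad, the forward-azimuth formula gives
θ = atan2( sin Δλ cos φ₂ , cos φ₁ sin φ₂ − sin φ₁ cos φ₂ cos Δλ ) = atan2(0.6367, 0.1890) = 73.46°.
So the initial bearing is 73.5°.

73.5°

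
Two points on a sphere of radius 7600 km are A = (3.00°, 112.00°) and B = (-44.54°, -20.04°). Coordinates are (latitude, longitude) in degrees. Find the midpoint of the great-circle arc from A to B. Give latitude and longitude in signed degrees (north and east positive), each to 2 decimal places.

Central angle δ = 2.1099 rad. Interpolating on the sphere with fraction f = 0.5:
P = [sin((1−f)δ)·A + sin(fδ)·B] / sin δ = 1.0136·A + 1.0136·B in Cartesian coordinates,
giving P = (0.2995, 0.6910, -0.6579), i.e. latitude -41.14°, longitude 66.56°.

-41.14°, 66.56°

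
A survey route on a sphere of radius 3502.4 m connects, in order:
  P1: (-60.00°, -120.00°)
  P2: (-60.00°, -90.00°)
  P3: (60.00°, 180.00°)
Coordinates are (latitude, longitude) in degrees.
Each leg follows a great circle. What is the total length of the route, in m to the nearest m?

9381 m

Leg P1→P2: central angle 0.2595 rad, distance 909.0 m.
Leg P2→P3: central angle 2.4189 rad, distance 8471.8 m.
Total: 909.0 + 8471.8 ≈ 9381 m.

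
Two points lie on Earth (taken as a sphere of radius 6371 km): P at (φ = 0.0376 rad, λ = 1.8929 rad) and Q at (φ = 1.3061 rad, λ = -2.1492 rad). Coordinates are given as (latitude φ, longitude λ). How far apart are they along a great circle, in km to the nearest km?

Let φ₁ = 0.0376 rad, φ₂ = 1.3061 rad, and Δλ = 2.2411 rad.
cos c = sin φ₁ sin φ₂ + cos φ₁ cos φ₂ cos Δλ = (0.0376)(0.9652) + (0.9993)(0.2616)(-0.6212) = -0.12612,
so c = arccos(-0.12612) = 1.69726 rad.
Distance = R·c = 6371 × 1.6973 ≈ 10813 km.

10813 km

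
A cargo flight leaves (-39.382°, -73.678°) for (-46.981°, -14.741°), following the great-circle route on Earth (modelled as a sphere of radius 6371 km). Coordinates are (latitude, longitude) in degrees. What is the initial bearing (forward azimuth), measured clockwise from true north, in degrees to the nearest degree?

120°

With φ₁ = -0.6873, φ₂ = -0.8200, Δλ = 1.0286 rad, the forward-azimuth formula gives
θ = atan2( sin Δλ cos φ₂ , cos φ₁ sin φ₂ − sin φ₁ cos φ₂ cos Δλ ) = atan2(0.5844, -0.3418) = 120.32°.
So the initial bearing is 120°.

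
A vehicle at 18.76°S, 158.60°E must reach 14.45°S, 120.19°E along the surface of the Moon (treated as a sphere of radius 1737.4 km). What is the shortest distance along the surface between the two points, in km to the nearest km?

In radians: φ₁ = -0.3274, φ₂ = -0.2522, Δλ = -38.410° = -0.6704 rad.
Haversine: a = sin²(Δφ/2) + cos φ₁ cos φ₂ sin²(Δλ/2) = 0.0014 + (0.9469)(0.9684)(0.1082) = 0.10063.
Central angle c = 2·arcsin(√a) = 0.64560 rad.
Distance = R·c = 1737.4 × 0.6456 ≈ 1122 km.

1122 km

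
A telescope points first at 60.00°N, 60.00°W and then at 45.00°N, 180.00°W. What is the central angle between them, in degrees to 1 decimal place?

64.2°

In radians: φ₁ = 1.0472, φ₂ = 0.7854, Δλ = -120.000° = -2.0944 rad.
cos c = sin φ₁ sin φ₂ + cos φ₁ cos φ₂ cos Δλ = (0.8660)(0.7071) + (0.5000)(0.7071)(-0.5000) = 0.43560,
so c = arccos(0.43560) = 1.12010 rad.
So the angular separation is 64.2°.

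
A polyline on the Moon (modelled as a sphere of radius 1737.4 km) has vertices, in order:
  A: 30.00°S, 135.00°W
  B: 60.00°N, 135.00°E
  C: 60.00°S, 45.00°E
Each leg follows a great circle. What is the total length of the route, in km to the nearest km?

7710 km

Leg A→B: central angle 2.0186 rad, distance 3507.2 km.
Leg B→C: central angle 2.4189 rad, distance 4202.5 km.
Total: 3507.2 + 4202.5 ≈ 7710 km.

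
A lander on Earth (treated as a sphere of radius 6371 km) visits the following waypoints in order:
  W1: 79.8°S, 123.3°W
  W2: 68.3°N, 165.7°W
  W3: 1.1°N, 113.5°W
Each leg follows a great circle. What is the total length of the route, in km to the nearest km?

25115 km

Leg W1→W2: central angle 2.6181 rad, distance 16680.1 km.
Leg W2→W3: central angle 1.3239 rad, distance 8434.4 km.
Total: 16680.1 + 8434.4 ≈ 25115 km.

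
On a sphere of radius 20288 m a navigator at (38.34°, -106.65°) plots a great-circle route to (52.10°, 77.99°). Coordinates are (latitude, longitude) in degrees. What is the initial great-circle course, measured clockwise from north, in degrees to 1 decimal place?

With φ₁ = 0.6692, φ₂ = 0.9093, Δλ = -3.0606 rad, the forward-azimuth formula gives
θ = atan2( sin Δλ cos φ₂ , cos φ₁ sin φ₂ − sin φ₁ cos φ₂ cos Δλ ) = atan2(-0.0497, 0.9987) = -2.85°.
Adding 360° brings this into [0°, 360°): 357.2°.

357.2°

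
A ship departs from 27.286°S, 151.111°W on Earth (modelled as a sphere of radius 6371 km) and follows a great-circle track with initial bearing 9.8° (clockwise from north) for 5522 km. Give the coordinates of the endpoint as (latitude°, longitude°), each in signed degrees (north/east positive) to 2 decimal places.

21.76°, -143.08°

Angular distance δ = d/R = 5522/6371 = 0.86674 rad; initial bearing θ = 0.1710 rad.
sin φ₂ = sin φ₁ cos δ + cos φ₁ sin δ cos θ = (-0.4584)(0.6473) + (0.8887)(0.7622)(0.9854) = 0.3708, so φ₂ = 21.76°.
Δλ = atan2(sin θ sin δ cos φ₁, cos δ − sin φ₁ sin φ₂) = atan2(0.1153, 0.8173) = 8.030°.
λ₂ = -151.111° + 8.030° = -143.08°.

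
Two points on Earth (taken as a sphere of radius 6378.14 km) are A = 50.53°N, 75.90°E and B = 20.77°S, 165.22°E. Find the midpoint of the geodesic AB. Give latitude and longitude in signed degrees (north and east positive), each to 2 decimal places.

20.16°, 131.23°

Central angle δ = 1.8408 rad. Interpolating on the sphere with fraction f = 0.5:
P = [sin((1−f)δ)·A + sin(fδ)·B] / sin δ = 0.8257·A + 0.8257·B in Cartesian coordinates,
giving P = (-0.6187, 0.7060, 0.3446), i.e. latitude 20.16°, longitude 131.23°.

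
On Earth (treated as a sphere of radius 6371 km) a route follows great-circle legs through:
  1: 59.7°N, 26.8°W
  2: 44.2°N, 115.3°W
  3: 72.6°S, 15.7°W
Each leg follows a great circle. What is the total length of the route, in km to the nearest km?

20773 km

Leg 1→2: central angle 0.9130 rad, distance 5816.5 km.
Leg 2→3: central angle 2.3476 rad, distance 14956.7 km.
Total: 5816.5 + 14956.7 ≈ 20773 km.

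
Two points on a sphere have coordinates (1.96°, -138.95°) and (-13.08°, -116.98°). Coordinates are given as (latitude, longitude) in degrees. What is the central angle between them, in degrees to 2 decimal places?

With latitudes φ₁ = 1.960°, φ₂ = -13.080° and longitude difference Δλ = 21.970°:
Haversine: a = sin²(Δφ/2) + cos φ₁ cos φ₂ sin²(Δλ/2) = 0.0171 + (0.9994)(0.9741)(0.0363) = 0.05247.
Central angle c = 2·arcsin(√a) = 0.46225 rad.
So the angular separation is 26.49°.

26.49°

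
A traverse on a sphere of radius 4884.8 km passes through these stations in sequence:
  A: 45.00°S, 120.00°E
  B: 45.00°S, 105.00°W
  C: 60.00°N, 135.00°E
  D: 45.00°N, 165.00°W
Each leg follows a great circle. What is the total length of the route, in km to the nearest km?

22301 km

Leg A→B: central angle 1.4238 rad, distance 6955.1 km.
Leg B→C: central angle 2.4802 rad, distance 12115.4 km.
Leg C→D: central angle 0.6614 rad, distance 3230.7 km.
Total: 6955.1 + 12115.4 + 3230.7 ≈ 22301 km.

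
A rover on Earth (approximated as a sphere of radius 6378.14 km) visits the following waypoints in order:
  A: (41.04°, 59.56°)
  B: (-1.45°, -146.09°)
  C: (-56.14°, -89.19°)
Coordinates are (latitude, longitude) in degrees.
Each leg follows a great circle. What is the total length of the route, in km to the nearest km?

22838 km

Leg A→B: central angle 2.3411 rad, distance 14931.6 km.
Leg B→C: central angle 1.2396 rad, distance 7906.3 km.
Total: 14931.6 + 7906.3 ≈ 22838 km.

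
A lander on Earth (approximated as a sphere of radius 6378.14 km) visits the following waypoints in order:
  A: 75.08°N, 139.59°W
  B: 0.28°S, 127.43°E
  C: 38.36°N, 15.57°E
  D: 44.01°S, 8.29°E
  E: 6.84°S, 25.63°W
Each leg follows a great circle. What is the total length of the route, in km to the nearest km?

Leg A→B: central angle 1.5889 rad, distance 10134.3 km.
Leg B→C: central angle 1.8702 rad, distance 11928.7 km.
Leg C→D: central angle 1.4422 rad, distance 9198.6 km.
Leg D→E: central angle 0.8294 rad, distance 5290.0 km.
Total: 10134.3 + 11928.7 + 9198.6 + 5290.0 ≈ 36552 km.

36552 km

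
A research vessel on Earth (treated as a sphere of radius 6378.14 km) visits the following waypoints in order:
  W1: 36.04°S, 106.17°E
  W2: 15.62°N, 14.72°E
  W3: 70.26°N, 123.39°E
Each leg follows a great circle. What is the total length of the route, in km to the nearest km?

20224 km

Leg W1→W2: central angle 1.7499 rad, distance 11160.9 km.
Leg W2→W3: central angle 1.4209 rad, distance 9062.9 km.
Total: 11160.9 + 9062.9 ≈ 20224 km.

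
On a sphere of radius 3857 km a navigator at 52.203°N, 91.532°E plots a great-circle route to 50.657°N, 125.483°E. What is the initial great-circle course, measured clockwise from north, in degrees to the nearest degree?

Δλ = 33.951° = 0.5926 rad.
y = sin Δλ · cos φ₂ = (0.5585)(0.6340) = 0.3541
x = cos φ₁ sin φ₂ − sin φ₁ cos φ₂ cos Δλ = (0.6129)(0.7734) − (0.7902)(0.6340)(0.8295) = 0.0584
θ = atan2(y, x) = 80.63°, so the bearing is 81°.

81°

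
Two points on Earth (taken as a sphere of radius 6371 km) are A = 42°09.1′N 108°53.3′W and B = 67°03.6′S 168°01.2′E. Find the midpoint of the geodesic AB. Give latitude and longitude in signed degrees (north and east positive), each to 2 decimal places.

-15.88°, -135.03°

Central angle δ = 2.1935 rad. Interpolating on the sphere with fraction f = 0.5:
P = [sin((1−f)δ)·A + sin(fδ)·B] / sin δ = 1.0954·A + 1.0954·B in Cartesian coordinates,
giving P = (-0.6805, -0.6797, -0.2736), i.e. latitude -15.88°, longitude -135.03°.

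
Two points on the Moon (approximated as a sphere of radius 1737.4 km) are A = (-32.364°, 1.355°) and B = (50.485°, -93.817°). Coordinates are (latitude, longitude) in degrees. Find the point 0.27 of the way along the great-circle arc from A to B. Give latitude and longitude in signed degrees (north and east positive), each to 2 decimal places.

-8.31°, -20.95°

Central angle δ = 2.0504 rad. Interpolating on the sphere with fraction f = 0.27:
P = [sin((1−f)δ)·A + sin(fδ)·B] / sin δ = 1.1241·A + 0.5926·B in Cartesian coordinates,
giving P = (0.9241, -0.3538, -0.1445), i.e. latitude -8.31°, longitude -20.95°.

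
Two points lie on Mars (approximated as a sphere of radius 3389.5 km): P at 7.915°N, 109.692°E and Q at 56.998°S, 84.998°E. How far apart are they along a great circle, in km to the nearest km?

4023 km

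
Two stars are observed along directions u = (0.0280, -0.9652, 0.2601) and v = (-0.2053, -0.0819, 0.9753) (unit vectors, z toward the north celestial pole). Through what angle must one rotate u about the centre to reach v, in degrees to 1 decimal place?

u·v = 0.3270; |u| = 1.0000, |v| = 1.0000.
cos θ = (u·v)/(|u||v|) = 0.3270, so θ = 70.9°.

70.9°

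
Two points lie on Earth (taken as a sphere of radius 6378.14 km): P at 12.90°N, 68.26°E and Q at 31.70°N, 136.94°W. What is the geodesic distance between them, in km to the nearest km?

14391 km

In radians: φ₁ = 0.2251, φ₂ = 0.5533, Δλ = 154.800° = 2.7018 rad.
cos c = sin φ₁ sin φ₂ + cos φ₁ cos φ₂ cos Δλ = (0.2233)(0.5255) + (0.9748)(0.8508)(-0.9048) = -0.63310,
so c = arccos(-0.63310) = 2.25634 rad.
Distance = R·c = 6378.14 × 2.2563 ≈ 14391 km.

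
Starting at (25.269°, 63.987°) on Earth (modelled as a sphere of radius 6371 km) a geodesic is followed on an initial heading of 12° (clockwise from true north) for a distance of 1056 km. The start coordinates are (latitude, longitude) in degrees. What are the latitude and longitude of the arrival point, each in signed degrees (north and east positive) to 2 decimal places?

Angular distance δ = d/R = 1056/6371 = 0.16575 rad; initial bearing θ = 0.2094 rad.
sin φ₂ = sin φ₁ cos δ + cos φ₁ sin δ cos θ = (0.4269)(0.9863) + (0.9043)(0.1650)(0.9781) = 0.5670, so φ₂ = 34.54°.
Δλ = atan2(sin θ sin δ cos φ₁, cos δ − sin φ₁ sin φ₂) = atan2(0.0310, 0.7443) = 2.387°.
λ₂ = 63.987° + 2.387° = 66.37°.

34.54°, 66.37°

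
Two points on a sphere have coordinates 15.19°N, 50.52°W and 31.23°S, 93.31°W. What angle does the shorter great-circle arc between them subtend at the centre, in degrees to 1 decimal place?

With latitudes φ₁ = 15.190°, φ₂ = -31.230° and longitude difference Δλ = -42.790°:
Haversine: a = sin²(Δφ/2) + cos φ₁ cos φ₂ sin²(Δλ/2) = 0.1553 + (0.9651)(0.8551)(0.1331) = 0.26513.
Central angle c = 2·arcsin(√a) = 1.08181 rad.
So the angular separation is 62.0°.

62.0°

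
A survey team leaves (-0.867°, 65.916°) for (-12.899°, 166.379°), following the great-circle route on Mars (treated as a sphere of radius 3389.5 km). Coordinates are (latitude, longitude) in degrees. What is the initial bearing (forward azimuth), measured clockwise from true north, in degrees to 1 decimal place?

Δλ = 100.463° = 1.7534 rad.
y = sin Δλ · cos φ₂ = (0.9834)(0.9748) = 0.9586
x = cos φ₁ sin φ₂ − sin φ₁ cos φ₂ cos Δλ = (0.9999)(-0.2232) − (-0.0151)(0.9748)(-0.1816) = -0.2259
θ = atan2(y, x) = 103.26°, so the bearing is 103.3°.

103.3°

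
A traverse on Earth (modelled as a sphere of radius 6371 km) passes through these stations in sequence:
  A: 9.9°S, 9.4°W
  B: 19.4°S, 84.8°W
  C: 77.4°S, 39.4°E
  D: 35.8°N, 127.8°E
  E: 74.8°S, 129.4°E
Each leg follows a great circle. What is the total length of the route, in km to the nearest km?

Leg A→B: central angle 1.2752 rad, distance 8124.2 km.
Leg B→C: central angle 1.3607 rad, distance 8669.3 km.
Leg C→D: central angle 2.1724 rad, distance 13840.1 km.
Leg D→E: central angle 1.9304 rad, distance 12298.7 km.
Total: 8124.2 + 8669.3 + 13840.1 + 12298.7 ≈ 42932 km.

42932 km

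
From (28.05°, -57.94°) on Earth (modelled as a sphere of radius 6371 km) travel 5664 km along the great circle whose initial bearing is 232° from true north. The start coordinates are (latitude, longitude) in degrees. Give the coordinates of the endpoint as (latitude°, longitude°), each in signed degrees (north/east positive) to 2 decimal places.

Angular distance δ = d/R = 5664/6371 = 0.88903 rad; initial bearing θ = 4.0492 rad.
sin φ₂ = sin φ₁ cos δ + cos φ₁ sin δ cos θ = (0.4702)(0.6302) + (0.8825)(0.7765)(-0.6157) = -0.1256, so φ₂ = -7.21°.
Δλ = atan2(sin θ sin δ cos φ₁, cos δ − sin φ₁ sin φ₂) = atan2(-0.5400, 0.6892) = -38.078°.
λ₂ = -57.940° − 38.078° = -96.02°.

-7.21°, -96.02°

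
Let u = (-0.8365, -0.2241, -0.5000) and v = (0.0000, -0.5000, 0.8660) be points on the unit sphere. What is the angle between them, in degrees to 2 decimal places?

108.72°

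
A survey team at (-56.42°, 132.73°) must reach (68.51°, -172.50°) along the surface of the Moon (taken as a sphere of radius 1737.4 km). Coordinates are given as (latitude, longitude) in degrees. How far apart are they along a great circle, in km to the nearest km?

3978 km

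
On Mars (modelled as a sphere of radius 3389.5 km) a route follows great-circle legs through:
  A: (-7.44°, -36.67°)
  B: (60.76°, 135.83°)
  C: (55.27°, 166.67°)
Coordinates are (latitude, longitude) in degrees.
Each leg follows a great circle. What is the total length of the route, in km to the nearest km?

8485 km

Leg A→B: central angle 2.2058 rad, distance 7476.6 km.
Leg B→C: central angle 0.2975 rad, distance 1008.5 km.
Total: 7476.6 + 1008.5 ≈ 8485 km.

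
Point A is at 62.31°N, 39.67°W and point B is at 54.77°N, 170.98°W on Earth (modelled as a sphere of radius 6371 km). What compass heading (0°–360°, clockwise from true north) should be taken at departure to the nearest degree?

329°

With φ₁ = 1.0875, φ₂ = 0.9559, Δλ = -2.2918 rad, the forward-azimuth formula gives
θ = atan2( sin Δλ cos φ₂ , cos φ₁ sin φ₂ − sin φ₁ cos φ₂ cos Δλ ) = atan2(-0.4333, 0.7168) = -31.15°.
Adding 360° brings this into [0°, 360°): 329°.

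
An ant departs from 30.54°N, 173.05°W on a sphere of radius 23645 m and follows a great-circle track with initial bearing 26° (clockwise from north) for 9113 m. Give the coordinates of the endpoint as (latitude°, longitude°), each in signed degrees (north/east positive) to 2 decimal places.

Angular distance δ = d/R = 9113/23645 = 0.38541 rad; initial bearing θ = 0.4538 rad.
sin φ₂ = sin φ₁ cos δ + cos φ₁ sin δ cos θ = (0.5081)(0.9266) + (0.8613)(0.3759)(0.8988) = 0.7619, so φ₂ = 49.63°.
Δλ = atan2(sin θ sin δ cos φ₁, cos δ − sin φ₁ sin φ₂) = atan2(0.1419, 0.5395) = 14.740°.
λ₂ = -173.050° + 14.740° = -158.31°.

49.63°, -158.31°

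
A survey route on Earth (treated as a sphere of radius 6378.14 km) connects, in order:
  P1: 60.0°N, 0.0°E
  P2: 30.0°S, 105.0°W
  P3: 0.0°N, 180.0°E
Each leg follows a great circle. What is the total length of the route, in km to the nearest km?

22273 km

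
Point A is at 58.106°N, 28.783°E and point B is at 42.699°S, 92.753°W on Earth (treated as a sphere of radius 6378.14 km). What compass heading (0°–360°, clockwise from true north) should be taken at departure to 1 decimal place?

Δλ = -121.536° = -2.1212 rad.
y = sin Δλ · cos φ₂ = (-0.8523)(0.7349) = -0.6264
x = cos φ₁ sin φ₂ − sin φ₁ cos φ₂ cos Δλ = (0.5283)(-0.6781) − (0.8490)(0.7349)(-0.5230) = -0.0319
θ = atan2(y, x) = -92.92°; adding 360° gives 267.1°.

267.1°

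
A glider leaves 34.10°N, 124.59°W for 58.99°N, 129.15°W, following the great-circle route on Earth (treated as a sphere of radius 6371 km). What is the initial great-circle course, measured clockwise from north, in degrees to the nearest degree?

Δλ = -4.560° = -0.0796 rad.
y = sin Δλ · cos φ₂ = (-0.0795)(0.5152) = -0.0410
x = cos φ₁ sin φ₂ − sin φ₁ cos φ₂ cos Δλ = (0.8281)(0.8571) − (0.5606)(0.5152)(0.9968) = 0.4218
θ = atan2(y, x) = -5.55°; adding 360° gives 354°.

354°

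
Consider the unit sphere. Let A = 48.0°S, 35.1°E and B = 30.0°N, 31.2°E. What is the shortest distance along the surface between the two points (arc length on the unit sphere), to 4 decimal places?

1.3627

Let φ₁ = -0.8378 rad, φ₂ = 0.5236 rad, and Δλ = -0.0681 rad.
cos c = sin φ₁ sin φ₂ + cos φ₁ cos φ₂ cos Δλ = (-0.7431)(0.5000) + (0.6691)(0.8660)(0.9977) = 0.20657,
so c = arccos(0.20657) = 1.36273 rad.
On the unit sphere the arc length equals the central angle: 1.3627.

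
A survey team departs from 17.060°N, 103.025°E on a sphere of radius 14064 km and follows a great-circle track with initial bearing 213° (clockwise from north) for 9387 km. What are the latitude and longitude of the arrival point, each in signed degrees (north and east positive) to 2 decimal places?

Angular distance δ = d/R = 9387/14064 = 0.66745 rad; initial bearing θ = 3.7176 rad.
sin φ₂ = sin φ₁ cos δ + cos φ₁ sin δ cos θ = (0.2934)(0.7854) + (0.9560)(0.6190)(-0.8387) = -0.2659, so φ₂ = -15.42°.
Δλ = atan2(sin θ sin δ cos φ₁, cos δ − sin φ₁ sin φ₂) = atan2(-0.3223, 0.8634) = -20.470°.
λ₂ = 103.025° − 20.470° = 82.56°.

-15.42°, 82.56°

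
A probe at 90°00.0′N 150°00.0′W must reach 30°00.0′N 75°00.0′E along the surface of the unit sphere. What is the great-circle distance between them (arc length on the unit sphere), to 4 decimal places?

In radians: φ₁ = 1.5708, φ₂ = 0.5236, Δλ = -135.000° = -2.3562 rad.
Haversine: a = sin²(Δφ/2) + cos φ₁ cos φ₂ sin²(Δλ/2) = 0.2500 + (0.0000)(0.8660)(0.8536) = 0.25000.
Central angle c = 2·arcsin(√a) = 1.04720 rad.
On the unit sphere the arc length equals the central angle: 1.0472.

1.0472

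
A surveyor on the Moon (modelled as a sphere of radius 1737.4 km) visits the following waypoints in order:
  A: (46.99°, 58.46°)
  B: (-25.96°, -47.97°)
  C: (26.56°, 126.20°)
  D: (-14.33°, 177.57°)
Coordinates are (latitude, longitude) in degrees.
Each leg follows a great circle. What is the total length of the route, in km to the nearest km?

10881 km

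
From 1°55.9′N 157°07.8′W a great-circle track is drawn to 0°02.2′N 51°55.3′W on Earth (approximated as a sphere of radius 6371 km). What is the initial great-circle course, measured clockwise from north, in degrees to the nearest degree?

89°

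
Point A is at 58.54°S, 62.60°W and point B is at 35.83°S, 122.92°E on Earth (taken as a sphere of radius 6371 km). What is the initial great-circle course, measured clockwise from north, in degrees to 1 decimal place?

184.5°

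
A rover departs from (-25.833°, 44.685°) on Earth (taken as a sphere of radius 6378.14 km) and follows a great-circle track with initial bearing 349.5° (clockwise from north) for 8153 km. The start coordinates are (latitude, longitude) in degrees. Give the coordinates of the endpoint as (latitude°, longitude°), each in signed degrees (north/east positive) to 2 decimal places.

46.20°, 30.08°

Angular distance δ = d/R = 8153/6378.14 = 1.27827 rad; initial bearing θ = 6.0999 rad.
sin φ₂ = sin φ₁ cos δ + cos φ₁ sin δ cos θ = (-0.4357)(0.2884) + (0.9001)(0.9575)(0.9833) = 0.7217, so φ₂ = 46.20°.
Δλ = atan2(sin θ sin δ cos φ₁, cos δ − sin φ₁ sin φ₂) = atan2(-0.1571, 0.6029) = -14.602°.
λ₂ = 44.685° − 14.602° = 30.08°.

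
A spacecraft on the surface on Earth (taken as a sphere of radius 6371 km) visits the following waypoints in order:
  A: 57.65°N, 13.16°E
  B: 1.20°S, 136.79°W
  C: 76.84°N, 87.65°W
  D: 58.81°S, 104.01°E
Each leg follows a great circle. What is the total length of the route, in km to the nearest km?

40350 km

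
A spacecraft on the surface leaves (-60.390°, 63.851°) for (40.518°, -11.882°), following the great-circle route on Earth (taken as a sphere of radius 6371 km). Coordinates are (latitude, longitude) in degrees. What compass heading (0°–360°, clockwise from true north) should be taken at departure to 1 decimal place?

With φ₁ = -1.0540, φ₂ = 0.7072, Δλ = -1.3218 rad, the forward-azimuth formula gives
θ = atan2( sin Δλ cos φ₂ , cos φ₁ sin φ₂ − sin φ₁ cos φ₂ cos Δλ ) = atan2(-0.7368, 0.4839) = -56.70°.
Adding 360° brings this into [0°, 360°): 303.3°.

303.3°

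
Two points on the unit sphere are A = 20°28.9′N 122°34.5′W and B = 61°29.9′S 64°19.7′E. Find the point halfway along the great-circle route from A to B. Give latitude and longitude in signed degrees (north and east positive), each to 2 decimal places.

-48.58°, -129.64°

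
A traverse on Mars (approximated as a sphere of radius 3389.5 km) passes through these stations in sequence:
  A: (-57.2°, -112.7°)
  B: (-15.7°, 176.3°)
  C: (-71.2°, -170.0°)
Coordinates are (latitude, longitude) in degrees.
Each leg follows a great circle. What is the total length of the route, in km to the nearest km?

Leg A→B: central angle 1.1623 rad, distance 3939.6 km.
Leg B→C: central angle 0.9793 rad, distance 3319.4 km.
Total: 3939.6 + 3319.4 ≈ 7259 km.

7259 km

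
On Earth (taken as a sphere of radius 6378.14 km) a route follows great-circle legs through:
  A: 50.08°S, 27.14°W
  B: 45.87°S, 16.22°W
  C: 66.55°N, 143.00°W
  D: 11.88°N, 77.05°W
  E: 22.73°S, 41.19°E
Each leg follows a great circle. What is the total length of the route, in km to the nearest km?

Leg A→B: central angle 0.1470 rad, distance 937.8 km.
Leg B→C: central angle 2.5399 rad, distance 16199.9 km.
Leg C→D: central angle 1.2158 rad, distance 7754.7 km.
Leg D→E: central angle 2.1020 rad, distance 13407.2 km.
Total: 937.8 + 16199.9 + 7754.7 + 13407.2 ≈ 38300 km.

38300 km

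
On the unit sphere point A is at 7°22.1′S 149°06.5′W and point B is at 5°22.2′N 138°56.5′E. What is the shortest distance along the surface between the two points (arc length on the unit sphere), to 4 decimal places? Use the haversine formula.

1.2725

In radians: φ₁ = -0.1286, φ₂ = 0.0937, Δλ = -71.950° = -1.2558 rad.
Haversine: a = sin²(Δφ/2) + cos φ₁ cos φ₂ sin²(Δλ/2) = 0.0123 + (0.9917)(0.9956)(0.3451) = 0.35303.
Central angle c = 2·arcsin(√a) = 1.27245 rad.
On the unit sphere the arc length equals the central angle: 1.2725.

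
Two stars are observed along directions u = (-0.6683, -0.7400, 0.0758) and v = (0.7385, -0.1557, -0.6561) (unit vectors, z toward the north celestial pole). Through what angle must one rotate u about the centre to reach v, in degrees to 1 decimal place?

115.3°

u·v = -0.4281; |u| = 1.0000, |v| = 1.0000.
cos θ = (u·v)/(|u||v|) = -0.4280, so θ = 115.3°.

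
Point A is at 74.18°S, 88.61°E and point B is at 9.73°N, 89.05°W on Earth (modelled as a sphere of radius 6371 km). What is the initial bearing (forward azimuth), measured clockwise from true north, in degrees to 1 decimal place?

182.6°

Δλ = -177.660° = -3.1008 rad.
y = sin Δλ · cos φ₂ = (-0.0408)(0.9856) = -0.0402
x = cos φ₁ sin φ₂ − sin φ₁ cos φ₂ cos Δλ = (0.2726)(0.1690) − (-0.9621)(0.9856)(-0.9992) = -0.9014
θ = atan2(y, x) = -177.44°; adding 360° gives 182.6°.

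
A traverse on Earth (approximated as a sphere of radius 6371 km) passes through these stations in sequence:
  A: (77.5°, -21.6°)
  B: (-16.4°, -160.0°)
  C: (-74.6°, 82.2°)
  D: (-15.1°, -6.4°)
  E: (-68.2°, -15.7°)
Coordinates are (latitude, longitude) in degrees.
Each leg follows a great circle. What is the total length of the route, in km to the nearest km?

Leg A→B: central angle 2.0163 rad, distance 12845.9 km.
Leg B→C: central angle 1.4168 rad, distance 9026.4 km.
Leg C→D: central angle 1.3104 rad, distance 8348.9 km.
Leg D→E: central angle 0.9327 rad, distance 5941.9 km.
Total: 12845.9 + 9026.4 + 8348.9 + 5941.9 ≈ 36163 km.

36163 km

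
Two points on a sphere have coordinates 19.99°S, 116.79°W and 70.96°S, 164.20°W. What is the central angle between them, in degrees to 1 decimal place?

58.0°

Let φ₁ = -0.3489 rad, φ₂ = -1.2385 rad, and Δλ = -0.8275 rad.
Haversine: a = sin²(Δφ/2) + cos φ₁ cos φ₂ sin²(Δλ/2) = 0.1851 + (0.9398)(0.3262)(0.1616) = 0.23469.
Central angle c = 2·arcsin(√a) = 1.01146 rad.
So the angular separation is 58.0°.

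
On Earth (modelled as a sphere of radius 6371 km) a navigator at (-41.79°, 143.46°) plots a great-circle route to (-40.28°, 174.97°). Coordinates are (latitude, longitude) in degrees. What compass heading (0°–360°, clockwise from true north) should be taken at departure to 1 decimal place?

Δλ = 31.510° = 0.5500 rad.
y = sin Δλ · cos φ₂ = (0.5226)(0.7629) = 0.3987
x = cos φ₁ sin φ₂ − sin φ₁ cos φ₂ cos Δλ = (0.7456)(-0.6465) − (-0.6664)(0.7629)(0.8525) = -0.0486
θ = atan2(y, x) = 96.95°, so the bearing is 97.0°.

97.0°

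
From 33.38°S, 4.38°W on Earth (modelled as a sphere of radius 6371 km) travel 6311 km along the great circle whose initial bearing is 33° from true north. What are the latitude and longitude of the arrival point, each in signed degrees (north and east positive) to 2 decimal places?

16.50°, 23.98°

Angular distance δ = d/R = 6311/6371 = 0.99058 rad; initial bearing θ = 0.5760 rad.
sin φ₂ = sin φ₁ cos δ + cos φ₁ sin δ cos θ = (-0.5502)(0.5482) + (0.8350)(0.8363)(0.8387) = 0.2841, so φ₂ = 16.50°.
Δλ = atan2(sin θ sin δ cos φ₁, cos δ − sin φ₁ sin φ₂) = atan2(0.3804, 0.7045) = 28.365°.
λ₂ = -4.380° + 28.365° = 23.98°.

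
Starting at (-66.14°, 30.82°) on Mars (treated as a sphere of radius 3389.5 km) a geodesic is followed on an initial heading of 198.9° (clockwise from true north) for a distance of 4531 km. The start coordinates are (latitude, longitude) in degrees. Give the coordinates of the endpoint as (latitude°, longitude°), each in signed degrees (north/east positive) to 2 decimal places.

-35.76°, -126.33°

Angular distance δ = d/R = 4531/3389.5 = 1.33678 rad; initial bearing θ = 3.4715 rad.
sin φ₂ = sin φ₁ cos δ + cos φ₁ sin δ cos θ = (-0.9145)(0.2319) + (0.4045)(0.9727)(-0.9461) = -0.5843, so φ₂ = -35.76°.
Δλ = atan2(sin θ sin δ cos φ₁, cos δ − sin φ₁ sin φ₂) = atan2(-0.1275, -0.3025) = -157.153°.
λ₂ = 30.820° − 157.153° = -126.33°.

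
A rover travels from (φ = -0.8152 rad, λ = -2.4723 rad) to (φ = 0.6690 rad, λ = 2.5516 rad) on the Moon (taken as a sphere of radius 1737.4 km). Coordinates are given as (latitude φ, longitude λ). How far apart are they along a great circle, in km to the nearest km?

3234 km

In radians: φ₁ = -0.8152, φ₂ = 0.6690, Δλ = -72.152° = -1.2593 rad.
cos c = sin φ₁ sin φ₂ + cos φ₁ cos φ₂ cos Δλ = (-0.7279)(0.6202) + (0.6857)(0.7844)(0.3065) = -0.28655,
so c = arccos(-0.28655) = 1.86142 rad.
Distance = R·c = 1737.4 × 1.8614 ≈ 3234 km.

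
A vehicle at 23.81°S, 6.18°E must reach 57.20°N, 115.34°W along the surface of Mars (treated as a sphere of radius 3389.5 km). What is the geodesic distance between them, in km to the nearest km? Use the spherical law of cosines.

With latitudes φ₁ = -23.810°, φ₂ = 57.200° and longitude difference Δλ = -121.520°:
cos c = sin φ₁ sin φ₂ + cos φ₁ cos φ₂ cos Δλ = (-0.4037)(0.8406) + (0.9149)(0.5417)(-0.5228) = -0.59844,
so c = arccos(-0.59844) = 2.21235 rad.
Distance = R·c = 3389.5 × 2.2123 ≈ 7499 km.

7499 km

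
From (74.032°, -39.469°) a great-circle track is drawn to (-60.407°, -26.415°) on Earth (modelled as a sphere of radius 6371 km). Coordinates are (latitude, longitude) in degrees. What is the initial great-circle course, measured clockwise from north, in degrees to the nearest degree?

171°

Δλ = 13.054° = 0.2278 rad.
y = sin Δλ · cos φ₂ = (0.2259)(0.4938) = 0.1115
x = cos φ₁ sin φ₂ − sin φ₁ cos φ₂ cos Δλ = (0.2751)(-0.8696) − (0.9614)(0.4938)(0.9742) = -0.7017
θ = atan2(y, x) = 170.97°, so the bearing is 171°.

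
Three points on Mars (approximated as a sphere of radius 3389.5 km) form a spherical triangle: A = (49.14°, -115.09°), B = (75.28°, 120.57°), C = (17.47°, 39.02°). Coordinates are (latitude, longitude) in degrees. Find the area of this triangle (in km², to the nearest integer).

6661557 km²

Side lengths (central angles): a = 1.2388, b = 1.9117, c = 0.8793 rad; semiperimeter s = 2.0149.
By l'Huilier's theorem, tan(E/4) = √[tan(s/2) tan((s−a)/2) tan((s−b)/2) tan((s−c)/2)], giving spherical excess E = 0.5798 rad.
Area = E·R² = 0.5798 × (3389.5)² ≈ 6661557 km².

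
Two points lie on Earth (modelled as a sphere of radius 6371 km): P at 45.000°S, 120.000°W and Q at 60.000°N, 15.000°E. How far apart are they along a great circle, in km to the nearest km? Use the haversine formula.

16633 km

Let φ₁ = -0.7854 rad, φ₂ = 1.0472 rad, and Δλ = 2.3562 rad.
Haversine: a = sin²(Δφ/2) + cos φ₁ cos φ₂ sin²(Δλ/2) = 0.6294 + (0.7071)(0.5000)(0.8536) = 0.93119.
Central angle c = 2·arcsin(√a) = 2.61073 rad.
Distance = R·c = 6371 × 2.6107 ≈ 16633 km.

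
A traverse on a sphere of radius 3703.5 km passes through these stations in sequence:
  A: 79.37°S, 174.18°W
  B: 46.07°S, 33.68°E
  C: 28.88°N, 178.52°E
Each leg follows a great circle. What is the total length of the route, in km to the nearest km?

13001 km

Leg A→B: central angle 0.9339 rad, distance 3458.8 km.
Leg B→C: central angle 2.5764 rad, distance 9541.7 km.
Total: 3458.8 + 9541.7 ≈ 13001 km.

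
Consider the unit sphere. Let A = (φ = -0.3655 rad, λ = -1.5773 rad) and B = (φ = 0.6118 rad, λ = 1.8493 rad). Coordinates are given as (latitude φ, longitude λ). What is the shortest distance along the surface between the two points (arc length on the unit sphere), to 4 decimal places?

Let φ₁ = -0.3655 rad, φ₂ = 0.6118 rad, and Δλ = -2.8566 rad.
cos c = sin φ₁ sin φ₂ + cos φ₁ cos φ₂ cos Δλ = (-0.3574)(0.5743) + (0.9339)(0.8186)(-0.9597) = -0.93898,
so c = arccos(-0.93898) = 2.79045 rad.
On the unit sphere the arc length equals the central angle: 2.7904.

2.7904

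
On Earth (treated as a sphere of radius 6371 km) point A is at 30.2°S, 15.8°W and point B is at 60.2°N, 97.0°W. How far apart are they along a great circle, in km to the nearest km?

In radians: φ₁ = -0.5271, φ₂ = 1.0507, Δλ = -81.200° = -1.4172 rad.
cos c = sin φ₁ sin φ₂ + cos φ₁ cos φ₂ cos Δλ = (-0.5030)(0.8678) + (0.8643)(0.4970)(0.1530) = -0.37079,
so c = arccos(-0.37079) = 1.95066 rad.
Distance = R·c = 6371 × 1.9507 ≈ 12428 km.

12428 km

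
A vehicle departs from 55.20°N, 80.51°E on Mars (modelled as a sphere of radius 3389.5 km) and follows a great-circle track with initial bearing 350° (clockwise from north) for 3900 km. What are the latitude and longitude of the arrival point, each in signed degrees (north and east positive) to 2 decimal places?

Angular distance δ = d/R = 3900/3389.5 = 1.15061 rad; initial bearing θ = 6.1087 rad.
sin φ₂ = sin φ₁ cos δ + cos φ₁ sin δ cos θ = (0.8211)(0.4079) + (0.5707)(0.9130)(0.9848) = 0.8481, so φ₂ = 58.01°.
Δλ = atan2(sin θ sin δ cos φ₁, cos δ − sin φ₁ sin φ₂) = atan2(-0.0905, -0.2885) = -162.587°.
λ₂ = 80.510° − 162.587° = -82.08°.

58.01°, -82.08°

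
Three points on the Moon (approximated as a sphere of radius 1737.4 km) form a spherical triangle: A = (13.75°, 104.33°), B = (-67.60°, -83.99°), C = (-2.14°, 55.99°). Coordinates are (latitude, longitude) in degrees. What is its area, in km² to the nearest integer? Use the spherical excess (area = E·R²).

3978024 km²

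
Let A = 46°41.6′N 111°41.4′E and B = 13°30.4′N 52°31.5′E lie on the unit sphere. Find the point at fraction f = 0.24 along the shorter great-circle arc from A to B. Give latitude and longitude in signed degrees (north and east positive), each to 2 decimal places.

The central angle between A and B is δ = 1.0335 rad.
With f = 0.24, the slerp weights are sin((1−f)δ)/sin δ = 0.8231 and sin(fδ)/sin δ = 0.2858.
Weighted sum of the unit vectors: (0.8231)·(-0.2535,0.6373,0.7277) + (0.2858)·(0.5916,0.7717,0.2336) = (-0.0396, 0.7451, 0.6657).
Converting back: φ = atan2(z, √(x²+y²)) = 41.74°, λ = atan2(y, x) = 93.04°.

41.74°, 93.04°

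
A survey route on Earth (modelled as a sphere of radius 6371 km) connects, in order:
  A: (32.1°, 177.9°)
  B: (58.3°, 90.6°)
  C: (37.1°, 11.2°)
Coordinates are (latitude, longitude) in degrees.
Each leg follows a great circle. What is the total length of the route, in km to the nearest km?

Leg A→B: central angle 1.0780 rad, distance 6868.0 km.
Leg B→C: central angle 0.9394 rad, distance 5984.6 km.
Total: 6868.0 + 5984.6 ≈ 12853 km.

12853 km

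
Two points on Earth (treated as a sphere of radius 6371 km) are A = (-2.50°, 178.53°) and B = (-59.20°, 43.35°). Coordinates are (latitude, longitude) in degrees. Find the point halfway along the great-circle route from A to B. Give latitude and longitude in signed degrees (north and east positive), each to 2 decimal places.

-50.99°, 148.95°

The central angle between A and B is δ = 1.9022 rad.
With f = 0.5, the slerp weights are sin((1−f)δ)/sin δ = 0.8609 and sin(fδ)/sin δ = 0.8609.
Weighted sum of the unit vectors: (0.8609)·(-0.9987,0.0256,-0.0436) + (0.8609)·(0.3723,0.3515,-0.8590) = (-0.5393, 0.3247, -0.7770).
Converting back: φ = atan2(z, √(x²+y²)) = -50.99°, λ = atan2(y, x) = 148.95°.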